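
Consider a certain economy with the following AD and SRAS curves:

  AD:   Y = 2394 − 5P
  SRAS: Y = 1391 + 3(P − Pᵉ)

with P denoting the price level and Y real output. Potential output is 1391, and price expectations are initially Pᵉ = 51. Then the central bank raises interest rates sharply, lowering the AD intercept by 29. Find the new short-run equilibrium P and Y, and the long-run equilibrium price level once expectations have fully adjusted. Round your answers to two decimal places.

AD shifts left: new AD is Y = 2365 − 5P. With Pᵉ = 51, SRAS is Y = 1238 + 3P.
Short run: 2365 − 5P = 1238 + 3P gives 1127 = 8P, so P = 140.88 and Y = 2365 − 5P = 1660.63.
Y = 1660.63 is above potential 1391; expectations adjust and SRAS shifts left until Y = 1391.
Long run: on the new AD curve, 1391 = 2365 − 5P gives P = 194.80.

Short run: P = 140.88, Y = 1660.63. Long run: P = 194.80.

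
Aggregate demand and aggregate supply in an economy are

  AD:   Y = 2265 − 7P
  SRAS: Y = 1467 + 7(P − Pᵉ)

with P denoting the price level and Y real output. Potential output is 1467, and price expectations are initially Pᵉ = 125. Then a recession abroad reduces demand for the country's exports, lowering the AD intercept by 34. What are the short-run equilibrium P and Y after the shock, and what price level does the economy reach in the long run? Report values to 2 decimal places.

AD shifts left: new AD is Y = 2231 − 7P. With Pᵉ = 125, SRAS is Y = 592 + 7P.
Short run: 2231 − 7P = 592 + 7P gives 1639 = 14P, so P = 117.07 and Y = 2231 − 7P = 1411.50.
Y = 1411.50 is below potential 1467; expectations adjust and SRAS shifts right until Y = 1467.
Long run: on the new AD curve, 1467 = 2231 − 7P gives P = 109.14.

Short run: P = 117.07, Y = 1411.50. Long run: P = 109.14.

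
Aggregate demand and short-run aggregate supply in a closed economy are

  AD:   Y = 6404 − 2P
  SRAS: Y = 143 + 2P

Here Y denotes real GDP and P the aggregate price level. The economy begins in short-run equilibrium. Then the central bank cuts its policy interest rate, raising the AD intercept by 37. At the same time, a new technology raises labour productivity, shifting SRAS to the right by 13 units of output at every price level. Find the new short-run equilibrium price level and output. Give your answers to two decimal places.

After both shocks: AD is Y = 6441 − 2P and SRAS is Y = 156 + 2P.
Setting them equal: 6285 = 4P, so P = 1571.25.
Substituting into AD, Y = 3298.50.

P = 1571.25, Y = 3298.50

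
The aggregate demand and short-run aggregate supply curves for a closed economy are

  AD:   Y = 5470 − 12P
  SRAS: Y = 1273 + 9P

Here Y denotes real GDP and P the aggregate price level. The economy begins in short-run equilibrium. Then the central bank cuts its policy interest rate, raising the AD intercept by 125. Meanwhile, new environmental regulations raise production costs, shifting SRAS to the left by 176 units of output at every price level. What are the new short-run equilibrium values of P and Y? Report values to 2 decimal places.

P = 214.19, Y = 3024.71

After both shocks: AD is Y = 5595 − 12P and SRAS is Y = 1097 + 9P.
Setting them equal: 4498 = 21P, so P = 214.19.
Substituting into AD, Y = 3024.71.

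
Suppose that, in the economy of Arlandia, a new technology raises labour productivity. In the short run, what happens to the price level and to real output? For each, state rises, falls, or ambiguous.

This is a favourable supply shock: SRAS shifts right.
Moving along the downward-sloping AD curve, P falls and Y rises.

Price level: falls; output: rises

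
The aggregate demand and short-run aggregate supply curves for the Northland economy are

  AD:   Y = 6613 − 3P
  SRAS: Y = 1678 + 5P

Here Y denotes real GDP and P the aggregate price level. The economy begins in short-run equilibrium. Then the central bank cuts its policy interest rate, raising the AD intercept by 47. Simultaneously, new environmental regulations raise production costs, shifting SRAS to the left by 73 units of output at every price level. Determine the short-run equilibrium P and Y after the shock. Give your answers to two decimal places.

P = 631.88, Y = 4764.38

After both shocks: AD is Y = 6660 − 3P and SRAS is Y = 1605 + 5P.
Setting them equal: 5055 = 8P, so P = 631.88.
Substituting into AD, Y = 4764.38.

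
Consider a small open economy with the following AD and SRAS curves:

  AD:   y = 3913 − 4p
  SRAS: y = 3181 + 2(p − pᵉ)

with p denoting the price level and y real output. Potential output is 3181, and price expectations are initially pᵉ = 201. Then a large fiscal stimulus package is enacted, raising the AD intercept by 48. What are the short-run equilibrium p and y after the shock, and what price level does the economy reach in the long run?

AD shifts right: new AD is y = 3961 − 4p. With pᵉ = 201, SRAS is y = 2779 + 2p.
Short run: 3961 − 4p = 2779 + 2p gives 1182 = 6p, so p = 197 and y = 3961 − 4·197 = 3173.
y = 3173 is below potential 3181; expectations adjust and SRAS shifts right until y = 3181.
Long run: on the new AD curve, 3181 = 3961 − 4p gives p = 195.

Short run: p = 197, y = 3173. Long run: p = 195.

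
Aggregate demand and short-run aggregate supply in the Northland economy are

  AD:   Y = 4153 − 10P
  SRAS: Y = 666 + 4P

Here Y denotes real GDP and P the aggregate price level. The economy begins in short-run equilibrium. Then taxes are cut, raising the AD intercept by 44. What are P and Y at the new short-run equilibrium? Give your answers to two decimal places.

P = 252.21, Y = 1674.86

This is a positive demand shock: AD shifts right.
New AD: Y = 4197 − 10P.
Set AD = SRAS: 4197 − 10P = 666 + 4P, so 3531 = 14P and P = 252.21.
Substituting into AD, Y = 1674.86.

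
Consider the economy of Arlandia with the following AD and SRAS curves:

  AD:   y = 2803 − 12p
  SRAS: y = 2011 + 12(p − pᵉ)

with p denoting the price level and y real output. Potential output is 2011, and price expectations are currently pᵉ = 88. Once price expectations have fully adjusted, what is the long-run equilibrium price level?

Short run: with pᵉ = 88, SRAS is y = 955 + 12p. Setting AD = SRAS gives 1848 = 24p, so p = 77 and y = 2803 − 12·77 = 1879.
Output 1879 is below potential 2011, so over time expected prices fall and SRAS shifts right until y returns to 2011.
Long run: y = 2011 on the AD curve gives 2011 = 2803 − 12p, so p = 66.

Long-run p = 66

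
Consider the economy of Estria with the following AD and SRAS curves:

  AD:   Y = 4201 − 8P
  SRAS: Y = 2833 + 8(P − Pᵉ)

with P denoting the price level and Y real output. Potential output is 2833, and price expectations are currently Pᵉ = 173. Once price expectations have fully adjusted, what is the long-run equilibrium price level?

Short run: with Pᵉ = 173, SRAS is Y = 1449 + 8P. Setting AD = SRAS gives 2752 = 16P, so P = 172 and Y = 4201 − 8·172 = 2825.
Output 2825 is below potential 2833, so over time expected prices fall and SRAS shifts right until Y returns to 2833.
Long run: Y = 2833 on the AD curve gives 2833 = 4201 − 8P, so P = 171.

Long-run P = 171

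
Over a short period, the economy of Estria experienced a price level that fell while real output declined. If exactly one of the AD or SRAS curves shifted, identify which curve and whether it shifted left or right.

AD shifted left

P fell and Y fell. An AD shift moves P and Y in the same direction; an SRAS shift moves them in opposite directions.
Here P and Y moved in the same direction, so the AD curve shifted.
Since Y fell, AD shifted left.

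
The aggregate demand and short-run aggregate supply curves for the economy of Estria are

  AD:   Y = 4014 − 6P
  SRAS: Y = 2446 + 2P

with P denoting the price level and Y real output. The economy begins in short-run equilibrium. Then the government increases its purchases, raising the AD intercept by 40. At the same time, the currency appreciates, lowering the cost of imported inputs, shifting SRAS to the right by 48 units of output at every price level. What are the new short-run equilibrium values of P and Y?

After both shocks: AD is Y = 4054 − 6P and SRAS is Y = 2494 + 2P.
Setting them equal: 1560 = 8P, so P = 195.
Y = 4054 − 6·195 = 2884.

P = 195, Y = 2884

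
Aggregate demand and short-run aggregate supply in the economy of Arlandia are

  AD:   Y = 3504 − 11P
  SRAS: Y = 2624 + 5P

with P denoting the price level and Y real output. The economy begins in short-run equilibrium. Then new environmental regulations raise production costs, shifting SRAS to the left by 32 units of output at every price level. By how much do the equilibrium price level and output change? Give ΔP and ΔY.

ΔP = +2, ΔY = -22

This is a negative supply shock: SRAS shifts left.
New SRAS: Y = 2592 + 5P.
Set AD = SRAS: 3504 − 11P = 2592 + 5P, so 912 = 16P and P = 57.
Y = 3504 − 11·57 = 2877.
Initially P = 55, Y = 2899, so ΔP = +2 and ΔY = -22.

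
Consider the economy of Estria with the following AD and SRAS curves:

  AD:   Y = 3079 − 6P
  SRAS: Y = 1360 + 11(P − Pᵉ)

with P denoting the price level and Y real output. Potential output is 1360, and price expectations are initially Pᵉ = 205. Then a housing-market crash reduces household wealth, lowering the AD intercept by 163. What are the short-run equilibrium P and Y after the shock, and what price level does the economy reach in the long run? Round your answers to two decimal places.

Short run: P = 224.18, Y = 1570.94. Long run: P = 259.33.

AD shifts left: new AD is Y = 2916 − 6P. With Pᵉ = 205, SRAS is Y = 11P − 895.
Short run: 2916 − 6P = 11P − 895 gives 3811 = 17P, so P = 224.18 and Y = 2916 − 6P = 1570.94.
Y = 1570.94 is above potential 1360; expectations adjust and SRAS shifts left until Y = 1360.
Long run: on the new AD curve, 1360 = 2916 − 6P gives P = 259.33.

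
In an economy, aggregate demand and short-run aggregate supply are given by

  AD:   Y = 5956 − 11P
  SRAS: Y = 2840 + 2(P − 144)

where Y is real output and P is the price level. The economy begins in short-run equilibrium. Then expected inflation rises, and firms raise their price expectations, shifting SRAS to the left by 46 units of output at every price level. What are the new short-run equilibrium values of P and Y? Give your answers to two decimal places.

P = 265.38, Y = 3036.77

This is a negative supply shock: SRAS shifts left.
New SRAS: Y = 2506 + 2P.
Set AD = SRAS: 5956 − 11P = 2506 + 2P, so 3450 = 13P and P = 265.38.
Substituting into AD, Y = 3036.77.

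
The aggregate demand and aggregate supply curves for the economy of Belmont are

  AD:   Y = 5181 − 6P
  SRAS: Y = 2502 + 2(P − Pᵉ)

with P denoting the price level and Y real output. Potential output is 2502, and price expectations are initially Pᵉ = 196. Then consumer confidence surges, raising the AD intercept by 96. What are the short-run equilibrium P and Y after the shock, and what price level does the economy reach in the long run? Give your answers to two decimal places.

Short run: P = 395.88, Y = 2901.75. Long run: P = 462.50.

AD shifts right: new AD is Y = 5277 − 6P. With Pᵉ = 196, SRAS is Y = 2110 + 2P.
Short run: 5277 − 6P = 2110 + 2P gives 3167 = 8P, so P = 395.88 and Y = 5277 − 6P = 2901.75.
Y = 2901.75 is above potential 2502; expectations adjust and SRAS shifts left until Y = 2502.
Long run: on the new AD curve, 2502 = 5277 − 6P gives P = 462.50.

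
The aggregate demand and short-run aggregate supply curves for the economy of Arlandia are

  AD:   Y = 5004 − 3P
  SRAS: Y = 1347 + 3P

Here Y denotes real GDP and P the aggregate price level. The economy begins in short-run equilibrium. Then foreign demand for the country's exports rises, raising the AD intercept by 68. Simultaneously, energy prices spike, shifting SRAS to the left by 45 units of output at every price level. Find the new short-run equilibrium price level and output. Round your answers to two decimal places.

P = 628.33, Y = 3187.00

After both shocks: AD is Y = 5072 − 3P and SRAS is Y = 1302 + 3P.
Setting them equal: 3770 = 6P, so P = 628.33.
Substituting into AD, Y = 3187.00.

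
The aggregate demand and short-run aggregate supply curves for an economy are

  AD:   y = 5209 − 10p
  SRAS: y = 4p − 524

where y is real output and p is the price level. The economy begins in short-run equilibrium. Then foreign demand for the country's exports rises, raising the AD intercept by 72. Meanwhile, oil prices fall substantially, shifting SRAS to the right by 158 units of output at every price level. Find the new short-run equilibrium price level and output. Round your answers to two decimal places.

p = 403.36, y = 1247.43

After both shocks: AD is y = 5281 − 10p and SRAS is y = 4p − 366.
Setting them equal: 5647 = 14p, so p = 403.36.
Substituting into AD, y = 1247.43.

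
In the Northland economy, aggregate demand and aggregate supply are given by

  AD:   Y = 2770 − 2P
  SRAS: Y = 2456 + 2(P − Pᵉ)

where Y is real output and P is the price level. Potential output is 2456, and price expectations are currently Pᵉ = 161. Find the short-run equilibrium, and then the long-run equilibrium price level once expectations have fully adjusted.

Short run: with Pᵉ = 161, SRAS is Y = 2134 + 2P. Setting AD = SRAS gives 636 = 4P, so P = 159 and Y = 2770 − 2·159 = 2452.
Output 2452 is below potential 2456, so over time expected prices fall and SRAS shifts right until Y returns to 2456.
Long run: Y = 2456 on the AD curve gives 2456 = 2770 − 2P, so P = 157.

Short run: P = 159, Y = 2452. Long run: P = 157.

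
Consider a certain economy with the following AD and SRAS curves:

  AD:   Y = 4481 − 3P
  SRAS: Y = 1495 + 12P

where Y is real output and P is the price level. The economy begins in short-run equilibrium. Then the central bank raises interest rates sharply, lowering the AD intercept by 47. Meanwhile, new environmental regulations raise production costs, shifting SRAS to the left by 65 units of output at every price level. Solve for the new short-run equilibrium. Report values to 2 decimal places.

After both shocks: AD is Y = 4434 − 3P and SRAS is Y = 1430 + 12P.
Setting them equal: 3004 = 15P, so P = 200.27.
Substituting into AD, Y = 3833.20.

P = 200.27, Y = 3833.20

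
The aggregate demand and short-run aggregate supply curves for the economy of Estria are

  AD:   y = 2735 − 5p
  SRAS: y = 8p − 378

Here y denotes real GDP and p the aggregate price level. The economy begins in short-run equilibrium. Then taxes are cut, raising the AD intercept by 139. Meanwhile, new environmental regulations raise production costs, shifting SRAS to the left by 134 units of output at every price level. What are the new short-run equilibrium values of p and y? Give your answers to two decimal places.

After both shocks: AD is y = 2874 − 5p and SRAS is y = 8p − 512.
Setting them equal: 3386 = 13p, so p = 260.46.
Substituting into AD, y = 1571.69.

p = 260.46, y = 1571.69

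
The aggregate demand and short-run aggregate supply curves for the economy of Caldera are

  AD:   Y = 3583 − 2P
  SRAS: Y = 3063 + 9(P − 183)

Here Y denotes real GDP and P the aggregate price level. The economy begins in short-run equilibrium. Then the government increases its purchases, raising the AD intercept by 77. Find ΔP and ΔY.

This is a positive demand shock: AD shifts right.
New AD: Y = 3660 − 2P.
SRAS can be written Y = 1416 + 9P.
Set AD = SRAS: 3660 − 2P = 1416 + 9P, so 2244 = 11P and P = 204.
Y = 3660 − 2·204 = 3252.
Initially P = 197, Y = 3189, so ΔP = +7 and ΔY = +63.

ΔP = +7, ΔY = +63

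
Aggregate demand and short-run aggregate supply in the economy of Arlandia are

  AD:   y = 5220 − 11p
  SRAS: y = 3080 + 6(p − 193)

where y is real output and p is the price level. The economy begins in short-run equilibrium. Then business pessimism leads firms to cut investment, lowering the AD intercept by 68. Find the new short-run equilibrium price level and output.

This is a negative demand shock: AD shifts left.
New AD: y = 5152 − 11p.
SRAS can be written y = 1922 + 6p.
Set AD = SRAS: 5152 − 11p = 1922 + 6p, so 3230 = 17p and p = 190.
y = 5152 − 11·190 = 3062.

p = 190, y = 3062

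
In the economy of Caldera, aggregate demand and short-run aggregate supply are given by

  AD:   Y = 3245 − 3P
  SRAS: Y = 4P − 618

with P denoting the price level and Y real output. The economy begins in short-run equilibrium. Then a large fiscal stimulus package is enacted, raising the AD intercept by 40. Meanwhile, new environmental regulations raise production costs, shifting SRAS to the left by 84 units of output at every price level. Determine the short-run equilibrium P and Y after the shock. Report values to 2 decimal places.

After both shocks: AD is Y = 3285 − 3P and SRAS is Y = 4P − 702.
Setting them equal: 3987 = 7P, so P = 569.57.
Substituting into AD, Y = 1576.29.

P = 569.57, Y = 1576.29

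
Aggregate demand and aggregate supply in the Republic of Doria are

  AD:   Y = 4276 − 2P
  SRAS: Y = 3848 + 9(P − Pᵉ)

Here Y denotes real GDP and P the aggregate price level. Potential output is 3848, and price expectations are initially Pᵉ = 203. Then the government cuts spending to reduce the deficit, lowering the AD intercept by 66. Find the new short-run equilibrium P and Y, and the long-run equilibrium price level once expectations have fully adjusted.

AD shifts left: new AD is Y = 4210 − 2P. With Pᵉ = 203, SRAS is Y = 2021 + 9P.
Short run: 4210 − 2P = 2021 + 9P gives 2189 = 11P, so P = 199 and Y = 4210 − 2·199 = 3812.
Y = 3812 is below potential 3848; expectations adjust and SRAS shifts right until Y = 3848.
Long run: on the new AD curve, 3848 = 4210 − 2P gives P = 181.

Short run: P = 199, Y = 3812. Long run: P = 181.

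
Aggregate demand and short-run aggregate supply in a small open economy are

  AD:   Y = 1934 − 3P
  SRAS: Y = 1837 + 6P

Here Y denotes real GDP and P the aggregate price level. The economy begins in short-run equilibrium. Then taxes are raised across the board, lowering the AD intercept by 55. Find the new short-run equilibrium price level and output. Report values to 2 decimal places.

This is a negative demand shock: AD shifts left.
New AD: Y = 1879 − 3P.
Set AD = SRAS: 1879 − 3P = 1837 + 6P, so 42 = 9P and P = 4.67.
Substituting into AD, Y = 1865.00.

P = 4.67, Y = 1865.00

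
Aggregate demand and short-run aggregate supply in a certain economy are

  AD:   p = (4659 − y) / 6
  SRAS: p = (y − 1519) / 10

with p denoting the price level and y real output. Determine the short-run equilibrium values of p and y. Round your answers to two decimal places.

p = 196.25, y = 3481.50

Rearrange AD to y = 4659 − 6p.
Rearrange SRAS to y = 1519 + 10p.
Set AD = SRAS: 4659 − 6p = 1519 + 10p, so 3140 = 16p and p = 196.25.
Substituting into AD, y = 4659 − 6p = 3481.50.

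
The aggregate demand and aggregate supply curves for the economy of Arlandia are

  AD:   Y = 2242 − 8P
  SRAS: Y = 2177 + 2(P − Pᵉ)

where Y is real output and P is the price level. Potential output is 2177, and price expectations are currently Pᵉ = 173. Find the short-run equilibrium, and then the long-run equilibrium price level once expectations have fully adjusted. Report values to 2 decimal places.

Short run: with Pᵉ = 173, SRAS is Y = 1831 + 2P. Setting AD = SRAS gives 411 = 10P, so P = 41.10 and Y = 2242 − 8P = 1913.20.
Output 1913.20 is below potential 2177, so over time expected prices fall and SRAS shifts right until Y returns to 2177.
Long run: Y = 2177 on the AD curve gives 2177 = 2242 − 8P, so P = 8.13.

Short run: P = 41.10, Y = 1913.20. Long run: P = 8.13.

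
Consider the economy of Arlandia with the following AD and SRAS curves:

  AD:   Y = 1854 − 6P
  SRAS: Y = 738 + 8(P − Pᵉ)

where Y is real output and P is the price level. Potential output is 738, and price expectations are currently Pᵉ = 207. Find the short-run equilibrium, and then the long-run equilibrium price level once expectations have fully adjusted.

Short run: with Pᵉ = 207, SRAS is Y = 8P − 918. Setting AD = SRAS gives 2772 = 14P, so P = 198 and Y = 1854 − 6·198 = 666.
Output 666 is below potential 738, so over time expected prices fall and SRAS shifts right until Y returns to 738.
Long run: Y = 738 on the AD curve gives 738 = 1854 − 6P, so P = 186.

Short run: P = 198, Y = 666. Long run: P = 186.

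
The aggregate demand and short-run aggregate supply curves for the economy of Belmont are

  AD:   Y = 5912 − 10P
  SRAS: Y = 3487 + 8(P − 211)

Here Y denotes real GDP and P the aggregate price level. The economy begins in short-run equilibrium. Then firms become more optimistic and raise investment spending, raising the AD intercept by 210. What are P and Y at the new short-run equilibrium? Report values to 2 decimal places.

P = 240.17, Y = 3720.33

This is a positive demand shock: AD shifts right.
New AD: Y = 6122 − 10P.
SRAS can be written Y = 1799 + 8P.
Set AD = SRAS: 6122 − 10P = 1799 + 8P, so 4323 = 18P and P = 240.17.
Substituting into AD, Y = 3720.33.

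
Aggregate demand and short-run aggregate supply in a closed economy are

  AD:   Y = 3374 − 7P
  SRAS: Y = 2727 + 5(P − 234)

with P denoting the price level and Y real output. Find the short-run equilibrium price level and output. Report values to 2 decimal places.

Write SRAS as Y = 2727 + 5P − 1170 = 1557 + 5P.
Set AD = SRAS: 3374 − 7P = 1557 + 5P, so 1817 = 12P and P = 151.42.
Substituting into AD, Y = 3374 − 7P = 2314.08.

P = 151.42, Y = 2314.08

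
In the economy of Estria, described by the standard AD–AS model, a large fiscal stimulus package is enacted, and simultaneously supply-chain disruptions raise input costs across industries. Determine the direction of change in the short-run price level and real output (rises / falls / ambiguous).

Price level: rises; output: ambiguous

The first event is a positive demand shock: AD shifts right, which by itself pushes P up and Y up.
The second is an adverse supply shock: SRAS shifts left, which by itself pushes P up and Y down.
Both shocks push P up, so P rises. The two shocks push Y in opposite directions, so the effect on Y is ambiguous.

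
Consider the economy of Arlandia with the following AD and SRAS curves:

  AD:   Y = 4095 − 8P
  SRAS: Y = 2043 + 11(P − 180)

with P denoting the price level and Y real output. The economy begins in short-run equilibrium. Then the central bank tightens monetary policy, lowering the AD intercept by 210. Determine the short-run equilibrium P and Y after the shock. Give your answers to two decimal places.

This is a negative demand shock: AD shifts left.
New AD: Y = 3885 − 8P.
SRAS can be written Y = 63 + 11P.
Set AD = SRAS: 3885 − 8P = 63 + 11P, so 3822 = 19P and P = 201.16.
Substituting into AD, Y = 2275.74.

P = 201.16, Y = 2275.74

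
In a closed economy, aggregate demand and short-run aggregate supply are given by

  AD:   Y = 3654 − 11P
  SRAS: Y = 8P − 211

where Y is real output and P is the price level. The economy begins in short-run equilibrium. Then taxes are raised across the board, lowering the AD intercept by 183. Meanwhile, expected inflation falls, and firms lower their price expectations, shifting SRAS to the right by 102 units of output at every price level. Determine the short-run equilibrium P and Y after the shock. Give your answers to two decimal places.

After both shocks: AD is Y = 3471 − 11P and SRAS is Y = 8P − 109.
Setting them equal: 3580 = 19P, so P = 188.42.
Substituting into AD, Y = 1398.37.

P = 188.42, Y = 1398.37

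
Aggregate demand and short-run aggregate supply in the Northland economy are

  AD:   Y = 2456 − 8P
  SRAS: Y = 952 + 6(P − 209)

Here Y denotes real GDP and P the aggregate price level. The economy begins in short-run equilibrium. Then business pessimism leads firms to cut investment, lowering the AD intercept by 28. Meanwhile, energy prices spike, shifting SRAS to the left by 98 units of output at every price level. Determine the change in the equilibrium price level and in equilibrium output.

After both shocks: AD is Y = 2428 − 8P and SRAS is Y = 6P − 400.
Setting them equal: 2828 = 14P, so P = 202.
Y = 2428 − 8·202 = 812.
Initially P = 197, Y = 880, so ΔP = +5 and ΔY = -68.

ΔP = +5, ΔY = -68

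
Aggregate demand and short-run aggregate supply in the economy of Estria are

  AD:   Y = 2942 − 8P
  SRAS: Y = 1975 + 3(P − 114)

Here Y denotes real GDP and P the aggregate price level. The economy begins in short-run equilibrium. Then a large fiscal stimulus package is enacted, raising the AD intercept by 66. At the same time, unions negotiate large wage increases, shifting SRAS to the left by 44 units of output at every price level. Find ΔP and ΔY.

After both shocks: AD is Y = 3008 − 8P and SRAS is Y = 1589 + 3P.
Setting them equal: 1419 = 11P, so P = 129.
Y = 3008 − 8·129 = 1976.
Initially P = 119, Y = 1990, so ΔP = +10 and ΔY = -14.

ΔP = +10, ΔY = -14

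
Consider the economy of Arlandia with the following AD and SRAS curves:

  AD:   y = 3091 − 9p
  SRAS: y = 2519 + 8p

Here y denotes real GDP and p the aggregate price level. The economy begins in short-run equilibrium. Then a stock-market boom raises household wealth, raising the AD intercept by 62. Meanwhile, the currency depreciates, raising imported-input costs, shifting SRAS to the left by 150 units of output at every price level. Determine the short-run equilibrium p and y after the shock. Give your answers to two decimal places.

After both shocks: AD is y = 3153 − 9p and SRAS is y = 2369 + 8p.
Setting them equal: 784 = 17p, so p = 46.12.
Substituting into AD, y = 2737.94.

p = 46.12, y = 2737.94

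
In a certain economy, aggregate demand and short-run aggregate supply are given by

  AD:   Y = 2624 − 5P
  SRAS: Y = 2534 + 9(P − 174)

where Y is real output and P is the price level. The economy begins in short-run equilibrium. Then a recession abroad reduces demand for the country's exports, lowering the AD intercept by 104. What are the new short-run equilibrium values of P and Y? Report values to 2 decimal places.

P = 110.86, Y = 1965.71

This is a negative demand shock: AD shifts left.
New AD: Y = 2520 − 5P.
SRAS can be written Y = 968 + 9P.
Set AD = SRAS: 2520 − 5P = 968 + 9P, so 1552 = 14P and P = 110.86.
Substituting into AD, Y = 1965.71.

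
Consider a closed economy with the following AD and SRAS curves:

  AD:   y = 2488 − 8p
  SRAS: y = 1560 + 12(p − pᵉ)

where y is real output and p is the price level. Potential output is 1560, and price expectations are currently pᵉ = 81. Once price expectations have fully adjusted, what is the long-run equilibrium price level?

Long-run p = 116

Short run: with pᵉ = 81, SRAS is y = 588 + 12p. Setting AD = SRAS gives 1900 = 20p, so p = 95 and y = 2488 − 8·95 = 1728.
Output 1728 is above potential 1560, so over time expected prices rise and SRAS shifts left until y returns to 1560.
Long run: y = 1560 on the AD curve gives 1560 = 2488 − 8p, so p = 116.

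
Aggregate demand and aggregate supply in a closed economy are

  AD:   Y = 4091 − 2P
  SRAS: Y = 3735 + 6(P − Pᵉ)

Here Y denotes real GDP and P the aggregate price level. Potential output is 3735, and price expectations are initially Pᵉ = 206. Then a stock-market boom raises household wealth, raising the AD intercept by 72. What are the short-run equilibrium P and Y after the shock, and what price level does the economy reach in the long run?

AD shifts right: new AD is Y = 4163 − 2P. With Pᵉ = 206, SRAS is Y = 2499 + 6P.
Short run: 4163 − 2P = 2499 + 6P gives 1664 = 8P, so P = 208 and Y = 4163 − 2·208 = 3747.
Y = 3747 is above potential 3735; expectations adjust and SRAS shifts left until Y = 3735.
Long run: on the new AD curve, 3735 = 4163 − 2P gives P = 214.

Short run: P = 208, Y = 3747. Long run: P = 214.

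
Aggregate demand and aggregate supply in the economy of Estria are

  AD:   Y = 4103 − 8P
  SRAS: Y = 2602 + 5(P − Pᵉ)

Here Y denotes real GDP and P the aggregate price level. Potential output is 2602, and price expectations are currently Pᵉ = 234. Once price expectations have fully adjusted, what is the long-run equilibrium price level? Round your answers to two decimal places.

Short run: with Pᵉ = 234, SRAS is Y = 1432 + 5P. Setting AD = SRAS gives 2671 = 13P, so P = 205.46 and Y = 4103 − 8P = 2459.31.
Output 2459.31 is below potential 2602, so over time expected prices fall and SRAS shifts right until Y returns to 2602.
Long run: Y = 2602 on the AD curve gives 2602 = 4103 − 8P, so P = 187.63.

Long-run P = 187.63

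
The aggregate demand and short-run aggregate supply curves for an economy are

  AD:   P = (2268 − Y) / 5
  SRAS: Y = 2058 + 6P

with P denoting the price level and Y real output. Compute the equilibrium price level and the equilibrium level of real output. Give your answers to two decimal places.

Rearrange AD to Y = 2268 − 5P.
Set AD = SRAS: 2268 − 5P = 2058 + 6P, so 210 = 11P and P = 19.09.
Substituting into AD, Y = 2268 − 5P = 2172.55.

P = 19.09, Y = 2172.55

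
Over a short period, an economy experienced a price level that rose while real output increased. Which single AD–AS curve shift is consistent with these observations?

P rose and Y rose. An AD shift moves P and Y in the same direction; an SRAS shift moves them in opposite directions.
Here P and Y moved in the same direction, so the AD curve shifted.
Since Y rose, AD shifted right.

AD shifted right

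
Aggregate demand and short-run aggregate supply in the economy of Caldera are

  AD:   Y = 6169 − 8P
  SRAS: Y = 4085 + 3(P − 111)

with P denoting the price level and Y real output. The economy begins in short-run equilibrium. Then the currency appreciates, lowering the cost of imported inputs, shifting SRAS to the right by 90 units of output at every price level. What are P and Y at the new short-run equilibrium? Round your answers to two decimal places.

This is a positive supply shock: SRAS shifts right.
New SRAS: Y = 3842 + 3P.
Set AD = SRAS: 6169 − 8P = 3842 + 3P, so 2327 = 11P and P = 211.55.
Substituting into AD, Y = 4476.64.

P = 211.55, Y = 4476.64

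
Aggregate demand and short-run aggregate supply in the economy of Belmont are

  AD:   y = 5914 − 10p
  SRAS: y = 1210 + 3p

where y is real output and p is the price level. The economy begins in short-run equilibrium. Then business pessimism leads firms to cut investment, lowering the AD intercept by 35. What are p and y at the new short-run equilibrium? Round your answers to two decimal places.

p = 359.15, y = 2287.46

This is a negative demand shock: AD shifts left.
New AD: y = 5879 − 10p.
Set AD = SRAS: 5879 − 10p = 1210 + 3p, so 4669 = 13p and p = 359.15.
Substituting into AD, y = 2287.46.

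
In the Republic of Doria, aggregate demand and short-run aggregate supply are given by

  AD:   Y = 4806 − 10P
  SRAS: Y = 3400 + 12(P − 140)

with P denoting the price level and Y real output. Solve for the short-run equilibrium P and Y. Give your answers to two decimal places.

P = 140.27, Y = 3403.27

Write SRAS as Y = 3400 + 12P − 1680 = 1720 + 12P.
Set AD = SRAS: 4806 − 10P = 1720 + 12P, so 3086 = 22P and P = 140.27.
Substituting into AD, Y = 4806 − 10P = 3403.27.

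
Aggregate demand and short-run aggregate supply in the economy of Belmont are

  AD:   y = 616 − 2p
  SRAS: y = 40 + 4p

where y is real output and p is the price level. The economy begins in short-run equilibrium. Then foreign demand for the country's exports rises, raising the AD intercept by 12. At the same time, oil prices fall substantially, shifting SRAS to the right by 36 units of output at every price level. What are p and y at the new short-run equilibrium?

After both shocks: AD is y = 628 − 2p and SRAS is y = 76 + 4p.
Setting them equal: 552 = 6p, so p = 92.
y = 628 − 2·92 = 444.

p = 92, y = 444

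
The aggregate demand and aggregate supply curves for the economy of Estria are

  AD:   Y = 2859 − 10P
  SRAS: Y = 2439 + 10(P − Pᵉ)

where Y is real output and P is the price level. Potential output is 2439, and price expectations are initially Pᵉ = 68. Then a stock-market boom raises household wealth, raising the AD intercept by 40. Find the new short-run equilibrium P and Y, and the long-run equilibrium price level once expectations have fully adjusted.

Short run: P = 57, Y = 2329. Long run: P = 46.

AD shifts right: new AD is Y = 2899 − 10P. With Pᵉ = 68, SRAS is Y = 1759 + 10P.
Short run: 2899 − 10P = 1759 + 10P gives 1140 = 20P, so P = 57 and Y = 2899 − 10·57 = 2329.
Y = 2329 is below potential 2439; expectations adjust and SRAS shifts right until Y = 2439.
Long run: on the new AD curve, 2439 = 2899 − 10P gives P = 46.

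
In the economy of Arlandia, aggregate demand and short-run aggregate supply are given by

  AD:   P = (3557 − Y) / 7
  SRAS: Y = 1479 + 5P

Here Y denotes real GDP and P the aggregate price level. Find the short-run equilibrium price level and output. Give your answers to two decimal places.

Rearrange AD to Y = 3557 − 7P.
Set AD = SRAS: 3557 − 7P = 1479 + 5P, so 2078 = 12P and P = 173.17.
Substituting into AD, Y = 3557 − 7P = 2344.83.

P = 173.17, Y = 2344.83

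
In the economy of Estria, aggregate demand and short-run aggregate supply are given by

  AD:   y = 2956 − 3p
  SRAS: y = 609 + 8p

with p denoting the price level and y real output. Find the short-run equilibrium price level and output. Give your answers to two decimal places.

p = 213.36, y = 2315.91

Set AD = SRAS: 2956 − 3p = 609 + 8p, so 2347 = 11p and p = 213.36.
Substituting into AD, y = 2956 − 3p = 2315.91.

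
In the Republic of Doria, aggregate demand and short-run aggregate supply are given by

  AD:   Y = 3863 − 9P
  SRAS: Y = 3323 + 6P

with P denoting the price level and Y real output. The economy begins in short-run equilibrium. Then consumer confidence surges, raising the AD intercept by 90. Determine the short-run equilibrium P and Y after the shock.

This is a positive demand shock: AD shifts right.
New AD: Y = 3953 − 9P.
Set AD = SRAS: 3953 − 9P = 3323 + 6P, so 630 = 15P and P = 42.
Y = 3953 − 9·42 = 3575.

P = 42, Y = 3575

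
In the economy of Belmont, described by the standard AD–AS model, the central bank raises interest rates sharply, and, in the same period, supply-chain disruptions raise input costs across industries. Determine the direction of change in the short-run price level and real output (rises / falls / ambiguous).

The first event is a negative demand shock: AD shifts left, which by itself pushes P down and Y down.
The second is an adverse supply shock: SRAS shifts left, which by itself pushes P up and Y down.
The two shocks push P in opposite directions, so the effect on P is ambiguous. Both shocks push Y down, so Y falls.

Price level: ambiguous; output: falls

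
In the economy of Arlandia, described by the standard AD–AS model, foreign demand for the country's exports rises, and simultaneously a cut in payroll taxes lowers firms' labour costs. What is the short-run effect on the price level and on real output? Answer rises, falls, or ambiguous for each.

Price level: ambiguous; output: rises

The first event is a positive demand shock: AD shifts right, which by itself pushes P up and Y up.
The second is a favourable supply shock: SRAS shifts right, which by itself pushes P down and Y up.
The two shocks push P in opposite directions, so the effect on P is ambiguous. Both shocks push Y up, so Y rises.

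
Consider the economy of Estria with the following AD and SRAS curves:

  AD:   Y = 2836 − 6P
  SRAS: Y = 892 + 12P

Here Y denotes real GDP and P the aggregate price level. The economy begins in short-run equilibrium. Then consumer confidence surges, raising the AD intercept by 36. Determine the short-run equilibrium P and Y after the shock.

P = 110, Y = 2212

This is a positive demand shock: AD shifts right.
New AD: Y = 2872 − 6P.
Set AD = SRAS: 2872 − 6P = 892 + 12P, so 1980 = 18P and P = 110.
Y = 2872 − 6·110 = 2212.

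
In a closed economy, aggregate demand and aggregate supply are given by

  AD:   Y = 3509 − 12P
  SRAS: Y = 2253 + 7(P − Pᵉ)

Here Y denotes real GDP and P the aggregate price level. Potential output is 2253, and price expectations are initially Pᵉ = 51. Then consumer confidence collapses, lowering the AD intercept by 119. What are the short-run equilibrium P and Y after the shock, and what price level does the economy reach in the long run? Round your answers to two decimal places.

Short run: P = 78.63, Y = 2446.42. Long run: P = 94.75.

AD shifts left: new AD is Y = 3390 − 12P. With Pᵉ = 51, SRAS is Y = 1896 + 7P.
Short run: 3390 − 12P = 1896 + 7P gives 1494 = 19P, so P = 78.63 and Y = 3390 − 12P = 2446.42.
Y = 2446.42 is above potential 2253; expectations adjust and SRAS shifts left until Y = 2253.
Long run: on the new AD curve, 2253 = 3390 − 12P gives P = 94.75.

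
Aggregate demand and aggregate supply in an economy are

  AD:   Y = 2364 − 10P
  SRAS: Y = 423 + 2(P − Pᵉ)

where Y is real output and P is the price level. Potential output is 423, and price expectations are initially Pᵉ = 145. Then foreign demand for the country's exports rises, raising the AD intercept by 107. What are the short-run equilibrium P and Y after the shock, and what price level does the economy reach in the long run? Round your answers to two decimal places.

Short run: P = 194.83, Y = 522.67. Long run: P = 204.80.

AD shifts right: new AD is Y = 2471 − 10P. With Pᵉ = 145, SRAS is Y = 133 + 2P.
Short run: 2471 − 10P = 133 + 2P gives 2338 = 12P, so P = 194.83 and Y = 2471 − 10P = 522.67.
Y = 522.67 is above potential 423; expectations adjust and SRAS shifts left until Y = 423.
Long run: on the new AD curve, 423 = 2471 − 10P gives P = 204.80.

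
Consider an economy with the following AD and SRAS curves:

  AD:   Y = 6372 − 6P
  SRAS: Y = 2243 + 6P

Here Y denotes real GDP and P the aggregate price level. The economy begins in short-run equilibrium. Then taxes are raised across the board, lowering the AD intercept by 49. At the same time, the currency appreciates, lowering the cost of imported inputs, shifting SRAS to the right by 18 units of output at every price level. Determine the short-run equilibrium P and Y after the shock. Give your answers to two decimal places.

After both shocks: AD is Y = 6323 − 6P and SRAS is Y = 2261 + 6P.
Setting them equal: 4062 = 12P, so P = 338.50.
Substituting into AD, Y = 4292.00.

P = 338.50, Y = 4292.00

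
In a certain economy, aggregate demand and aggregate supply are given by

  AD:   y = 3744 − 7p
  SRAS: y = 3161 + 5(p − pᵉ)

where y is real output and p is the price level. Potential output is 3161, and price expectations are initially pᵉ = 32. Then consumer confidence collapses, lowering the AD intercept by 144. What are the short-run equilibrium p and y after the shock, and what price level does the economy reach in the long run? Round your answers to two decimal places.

AD shifts left: new AD is y = 3600 − 7p. With pᵉ = 32, SRAS is y = 3001 + 5p.
Short run: 3600 − 7p = 3001 + 5p gives 599 = 12p, so p = 49.92 and y = 3600 − 7p = 3250.58.
y = 3250.58 is above potential 3161; expectations adjust and SRAS shifts left until y = 3161.
Long run: on the new AD curve, 3161 = 3600 − 7p gives p = 62.71.

Short run: p = 49.92, y = 3250.58. Long run: p = 62.71.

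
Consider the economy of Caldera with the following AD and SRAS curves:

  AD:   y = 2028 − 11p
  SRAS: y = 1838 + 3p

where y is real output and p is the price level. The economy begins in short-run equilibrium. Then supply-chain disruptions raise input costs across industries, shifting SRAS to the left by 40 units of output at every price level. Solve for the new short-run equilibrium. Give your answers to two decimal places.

p = 16.43, y = 1847.29

This is a negative supply shock: SRAS shifts left.
New SRAS: y = 1798 + 3p.
Set AD = SRAS: 2028 − 11p = 1798 + 3p, so 230 = 14p and p = 16.43.
Substituting into AD, y = 1847.29.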